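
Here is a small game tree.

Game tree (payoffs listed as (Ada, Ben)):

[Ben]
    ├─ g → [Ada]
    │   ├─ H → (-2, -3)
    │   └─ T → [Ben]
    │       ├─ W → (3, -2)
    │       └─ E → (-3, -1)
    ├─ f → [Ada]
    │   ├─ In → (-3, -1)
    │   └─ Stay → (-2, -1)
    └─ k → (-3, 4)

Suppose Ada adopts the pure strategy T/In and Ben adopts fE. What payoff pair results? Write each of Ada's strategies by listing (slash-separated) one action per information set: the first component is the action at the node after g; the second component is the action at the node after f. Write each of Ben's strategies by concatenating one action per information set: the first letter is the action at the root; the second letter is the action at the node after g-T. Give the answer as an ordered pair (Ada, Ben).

Trace the play path from the root:
  Ben plays f
  Ada plays In at [f]
→ terminal payoff (-3, -1).
(Ada's choice at the node after g is never reached on this path, so it doesn't affect the outcome.)

(-3, -1)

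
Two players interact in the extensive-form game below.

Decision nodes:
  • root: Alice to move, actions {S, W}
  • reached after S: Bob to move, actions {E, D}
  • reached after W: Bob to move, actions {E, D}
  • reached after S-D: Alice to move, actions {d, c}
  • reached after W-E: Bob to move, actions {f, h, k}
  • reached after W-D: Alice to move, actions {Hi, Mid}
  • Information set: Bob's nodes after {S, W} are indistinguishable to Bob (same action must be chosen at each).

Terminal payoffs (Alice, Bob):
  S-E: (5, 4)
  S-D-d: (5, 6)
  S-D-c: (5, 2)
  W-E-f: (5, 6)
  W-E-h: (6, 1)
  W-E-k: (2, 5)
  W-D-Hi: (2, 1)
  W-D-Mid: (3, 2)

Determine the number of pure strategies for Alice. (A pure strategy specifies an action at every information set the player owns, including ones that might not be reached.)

Alice owns the root with actions {S, W} — two choices.
Alice owns the node after S-D with actions {d, c} — two choices.
Alice owns the node after W-D with actions {Hi, Mid} — two choices.
A pure strategy fixes one action at each information set independently, so the count is the product 2 × 2 × 2 = 8.
(For reference, Bob has 6 pure strategies, giving a 8×6 normal-form matrix.)

8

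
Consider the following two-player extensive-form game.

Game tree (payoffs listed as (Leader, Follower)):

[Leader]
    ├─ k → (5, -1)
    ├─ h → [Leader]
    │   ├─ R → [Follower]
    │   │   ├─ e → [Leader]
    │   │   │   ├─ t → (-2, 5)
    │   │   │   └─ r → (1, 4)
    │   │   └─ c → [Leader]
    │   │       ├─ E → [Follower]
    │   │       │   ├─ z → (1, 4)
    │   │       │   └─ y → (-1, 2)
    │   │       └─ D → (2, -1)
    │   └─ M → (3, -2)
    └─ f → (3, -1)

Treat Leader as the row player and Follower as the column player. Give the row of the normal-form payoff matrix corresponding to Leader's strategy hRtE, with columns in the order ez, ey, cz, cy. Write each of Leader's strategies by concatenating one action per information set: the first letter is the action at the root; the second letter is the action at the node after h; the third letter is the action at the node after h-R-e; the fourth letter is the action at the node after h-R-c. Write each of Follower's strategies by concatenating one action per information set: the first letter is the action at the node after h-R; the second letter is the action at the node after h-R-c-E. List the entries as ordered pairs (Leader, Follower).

vs ez: Leader plays h → Leader plays R at [h] → Follower plays e at [h-R] → Leader plays t at [h-R-e] → (-2, 5)
vs ey: Leader plays h → Leader plays R at [h] → Follower plays e at [h-R] → Leader plays t at [h-R-e] → (-2, 5)
vs cz: Leader plays h → Leader plays R at [h] → Follower plays c at [h-R] → Leader plays E at [h-R-c] → Follower plays z at [h-R-c-E] → (1, 4)
vs cy: Leader plays h → Leader plays R at [h] → Follower plays c at [h-R] → Leader plays E at [h-R-c] → Follower plays y at [h-R-c-E] → (-1, 2)

(-2,5) (-2,5) (1,4) (-1,2)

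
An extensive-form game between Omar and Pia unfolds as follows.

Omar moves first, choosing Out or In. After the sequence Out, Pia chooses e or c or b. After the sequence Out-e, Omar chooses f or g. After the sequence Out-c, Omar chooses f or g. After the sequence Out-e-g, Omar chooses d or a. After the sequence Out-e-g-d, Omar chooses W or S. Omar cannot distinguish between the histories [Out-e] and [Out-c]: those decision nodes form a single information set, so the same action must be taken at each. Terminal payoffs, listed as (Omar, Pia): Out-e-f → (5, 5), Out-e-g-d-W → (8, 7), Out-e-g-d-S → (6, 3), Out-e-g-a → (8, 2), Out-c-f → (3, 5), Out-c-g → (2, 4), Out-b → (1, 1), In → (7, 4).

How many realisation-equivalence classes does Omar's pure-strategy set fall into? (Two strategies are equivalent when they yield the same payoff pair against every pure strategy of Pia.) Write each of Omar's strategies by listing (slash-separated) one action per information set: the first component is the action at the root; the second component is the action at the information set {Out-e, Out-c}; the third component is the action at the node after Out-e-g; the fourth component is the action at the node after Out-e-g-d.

5

Omar has 16 pure strategies: Out/f/d/W, Out/f/d/S, Out/f/a/W, Out/f/a/S, Out/g/d/W, Out/g/d/S, Out/g/a/W, Out/g/a/S, In/f/d/W, In/f/d/S, In/f/a/W, In/f/a/S, In/g/d/W, In/g/d/S, In/g/a/W, In/g/a/S. Columns: e, c, b.
{Out/f/d/W, Out/f/d/S, Out/f/a/W, Out/f/a/S} → row (5,5) (3,5) (1,1)
{Out/g/d/W} → row (8,7) (2,4) (1,1)
{Out/g/d/S} → row (6,3) (2,4) (1,1)
{Out/g/a/W, Out/g/a/S} → row (8,2) (2,4) (1,1)
{In/f/d/W, In/f/d/S, In/f/a/W, In/f/a/S, In/g/d/W, In/g/d/S, In/g/a/W, In/g/a/S} → row (7,4) (7,4) (7,4)
That's 5 distinct rows out of 16 strategies.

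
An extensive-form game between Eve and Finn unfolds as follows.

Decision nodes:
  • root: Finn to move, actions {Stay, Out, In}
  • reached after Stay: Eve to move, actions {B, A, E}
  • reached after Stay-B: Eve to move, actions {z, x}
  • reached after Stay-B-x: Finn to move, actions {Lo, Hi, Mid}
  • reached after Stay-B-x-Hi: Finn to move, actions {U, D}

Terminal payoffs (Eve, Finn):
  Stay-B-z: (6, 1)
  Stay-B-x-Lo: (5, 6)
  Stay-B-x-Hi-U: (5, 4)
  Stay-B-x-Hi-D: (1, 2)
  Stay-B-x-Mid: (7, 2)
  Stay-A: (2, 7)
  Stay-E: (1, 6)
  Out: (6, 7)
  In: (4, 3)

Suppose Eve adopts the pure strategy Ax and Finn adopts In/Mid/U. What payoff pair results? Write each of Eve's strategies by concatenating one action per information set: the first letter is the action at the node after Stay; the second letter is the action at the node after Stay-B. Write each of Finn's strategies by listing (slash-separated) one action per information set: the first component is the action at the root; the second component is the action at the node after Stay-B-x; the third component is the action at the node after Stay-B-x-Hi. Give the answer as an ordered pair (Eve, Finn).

(4, 3)

Trace the play path from the root:
  Finn plays In
→ terminal payoff (4, 3).
(Eve's choice at the node after Stay is never reached on this path, so it doesn't affect the outcome.)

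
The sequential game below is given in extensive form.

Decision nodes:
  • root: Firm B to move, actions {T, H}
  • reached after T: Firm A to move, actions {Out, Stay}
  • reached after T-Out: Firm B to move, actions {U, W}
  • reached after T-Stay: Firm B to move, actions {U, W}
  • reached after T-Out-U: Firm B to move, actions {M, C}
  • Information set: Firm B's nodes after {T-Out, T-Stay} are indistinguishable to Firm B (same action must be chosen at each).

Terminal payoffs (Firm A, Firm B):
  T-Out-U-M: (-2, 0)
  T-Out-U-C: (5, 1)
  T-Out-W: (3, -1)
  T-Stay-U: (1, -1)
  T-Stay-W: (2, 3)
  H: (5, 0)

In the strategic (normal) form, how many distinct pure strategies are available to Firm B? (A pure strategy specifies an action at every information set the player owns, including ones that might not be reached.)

8

Firm B owns the root with actions {T, H} — two choices.
Firm B owns the information set {T-Out, T-Stay} with actions {U, W} — two choices.
Firm B owns the node after T-Out-U with actions {M, C} — two choices.
A pure strategy fixes one action at each information set independently, so the count is the product 2 × 2 × 2 = 8.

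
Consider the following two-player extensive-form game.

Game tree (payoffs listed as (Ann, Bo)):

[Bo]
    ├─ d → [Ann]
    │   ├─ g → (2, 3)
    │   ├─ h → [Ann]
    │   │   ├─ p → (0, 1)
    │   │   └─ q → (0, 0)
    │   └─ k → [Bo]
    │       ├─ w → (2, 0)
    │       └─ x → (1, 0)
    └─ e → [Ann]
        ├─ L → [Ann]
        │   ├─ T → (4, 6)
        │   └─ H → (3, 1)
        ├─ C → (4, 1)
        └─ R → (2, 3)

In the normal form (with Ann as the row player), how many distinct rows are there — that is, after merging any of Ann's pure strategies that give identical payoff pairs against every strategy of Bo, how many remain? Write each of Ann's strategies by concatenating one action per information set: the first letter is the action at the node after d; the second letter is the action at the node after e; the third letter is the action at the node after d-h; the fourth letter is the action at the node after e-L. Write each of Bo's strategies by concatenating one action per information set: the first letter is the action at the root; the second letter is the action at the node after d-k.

16

Ann has 36 pure strategies: gLpT, gLpH, gLqT, gLqH, gCpT, gCpH, gCqT, gCqH, gRpT, gRpH, gRqT, gRqH, hLpT, hLpH, hLqT, hLqH, hCpT, hCpH, hCqT, hCqH, hRpT, hRpH, hRqT, hRqH, kLpT, kLpH, kLqT, kLqH, kCpT, kCpH, kCqT, kCqH, kRpT, kRpH, kRqT, kRqH. Columns: dw, dx, ew, ex.
{gLpT, gLqT} → row (2,3) (2,3) (4,6) (4,6)
{gLpH, gLqH} → row (2,3) (2,3) (3,1) (3,1)
{gCpT, gCpH, gCqT, gCqH} → row (2,3) (2,3) (4,1) (4,1)
{gRpT, gRpH, gRqT, gRqH} → row (2,3) (2,3) (2,3) (2,3)
{hLpT} → row (0,1) (0,1) (4,6) (4,6)
{hLpH} → row (0,1) (0,1) (3,1) (3,1)
{hLqT} → row (0,0) (0,0) (4,6) (4,6)
{hLqH} → row (0,0) (0,0) (3,1) (3,1)
{hCpT, hCpH} → row (0,1) (0,1) (4,1) (4,1)
{hCqT, hCqH} → row (0,0) (0,0) (4,1) (4,1)
{hRpT, hRpH} → row (0,1) (0,1) (2,3) (2,3)
{hRqT, hRqH} → row (0,0) (0,0) (2,3) (2,3)
{kLpT, kLqT} → row (2,0) (1,0) (4,6) (4,6)
{kLpH, kLqH} → row (2,0) (1,0) (3,1) (3,1)
{kCpT, kCpH, kCqT, kCqH} → row (2,0) (1,0) (4,1) (4,1)
{kRpT, kRpH, kRqT, kRqH} → row (2,0) (1,0) (2,3) (2,3)
That's 16 distinct rows out of 36 strategies.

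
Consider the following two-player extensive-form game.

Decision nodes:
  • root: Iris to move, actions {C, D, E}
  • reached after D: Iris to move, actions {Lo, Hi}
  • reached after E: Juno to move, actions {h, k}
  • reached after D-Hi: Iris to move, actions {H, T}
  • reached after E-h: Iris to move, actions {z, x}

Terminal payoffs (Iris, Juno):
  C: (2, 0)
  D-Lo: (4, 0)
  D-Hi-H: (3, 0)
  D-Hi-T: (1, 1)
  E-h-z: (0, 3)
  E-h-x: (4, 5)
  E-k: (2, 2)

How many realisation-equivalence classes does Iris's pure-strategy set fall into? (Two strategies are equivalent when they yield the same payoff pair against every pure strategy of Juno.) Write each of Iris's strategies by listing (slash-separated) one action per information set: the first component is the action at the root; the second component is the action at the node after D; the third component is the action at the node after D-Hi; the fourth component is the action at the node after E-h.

6

Iris has 24 pure strategies: C/Lo/H/z, C/Lo/H/x, C/Lo/T/z, C/Lo/T/x, C/Hi/H/z, C/Hi/H/x, C/Hi/T/z, C/Hi/T/x, D/Lo/H/z, D/Lo/H/x, D/Lo/T/z, D/Lo/T/x, D/Hi/H/z, D/Hi/H/x, D/Hi/T/z, D/Hi/T/x, E/Lo/H/z, E/Lo/H/x, E/Lo/T/z, E/Lo/T/x, E/Hi/H/z, E/Hi/H/x, E/Hi/T/z, E/Hi/T/x. Columns: h, k.
{C/Lo/H/z, C/Lo/H/x, C/Lo/T/z, C/Lo/T/x, C/Hi/H/z, C/Hi/H/x, C/Hi/T/z, C/Hi/T/x} → row (2,0) (2,0)
{D/Lo/H/z, D/Lo/H/x, D/Lo/T/z, D/Lo/T/x} → row (4,0) (4,0)
{D/Hi/H/z, D/Hi/H/x} → row (3,0) (3,0)
{D/Hi/T/z, D/Hi/T/x} → row (1,1) (1,1)
{E/Lo/H/z, E/Lo/T/z, E/Hi/H/z, E/Hi/T/z} → row (0,3) (2,2)
{E/Lo/H/x, E/Lo/T/x, E/Hi/H/x, E/Hi/T/x} → row (4,5) (2,2)
That's 6 distinct rows out of 24 strategies.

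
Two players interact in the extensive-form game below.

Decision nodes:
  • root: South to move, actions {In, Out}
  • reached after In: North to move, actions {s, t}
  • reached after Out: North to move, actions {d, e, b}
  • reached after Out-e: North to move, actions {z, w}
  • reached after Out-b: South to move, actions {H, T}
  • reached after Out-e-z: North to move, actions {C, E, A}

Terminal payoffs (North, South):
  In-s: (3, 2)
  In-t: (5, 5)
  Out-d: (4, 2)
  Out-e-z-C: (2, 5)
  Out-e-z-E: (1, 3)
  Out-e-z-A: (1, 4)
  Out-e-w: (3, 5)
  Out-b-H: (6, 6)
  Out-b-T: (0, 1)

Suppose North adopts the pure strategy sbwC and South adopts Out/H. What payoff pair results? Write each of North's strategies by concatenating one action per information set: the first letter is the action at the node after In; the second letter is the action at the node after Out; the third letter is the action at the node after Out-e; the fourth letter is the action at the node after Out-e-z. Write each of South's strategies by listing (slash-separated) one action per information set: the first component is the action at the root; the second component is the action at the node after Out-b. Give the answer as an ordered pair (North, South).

(6, 6)

Trace the play path from the root:
  South plays Out
  North plays b at [Out]
  South plays H at [Out-b]
→ terminal payoff (6, 6).
(North's choice at the node after In is never reached on this path, so it doesn't affect the outcome.)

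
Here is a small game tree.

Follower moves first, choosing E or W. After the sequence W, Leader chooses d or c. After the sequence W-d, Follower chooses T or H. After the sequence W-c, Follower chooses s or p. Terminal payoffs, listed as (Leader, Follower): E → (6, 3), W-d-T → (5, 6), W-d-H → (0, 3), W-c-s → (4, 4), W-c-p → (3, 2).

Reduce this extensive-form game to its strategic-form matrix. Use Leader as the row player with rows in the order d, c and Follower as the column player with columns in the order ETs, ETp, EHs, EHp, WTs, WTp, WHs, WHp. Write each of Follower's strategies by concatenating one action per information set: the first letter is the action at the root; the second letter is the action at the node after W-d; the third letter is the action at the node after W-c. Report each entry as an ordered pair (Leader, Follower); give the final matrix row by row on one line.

d: (6,3) (6,3) (6,3) (6,3) (5,6) (5,6) (0,3) (0,3) | c: (6,3) (6,3) (6,3) (6,3) (4,4) (3,2) (4,4) (3,2)

          ETs      ETp      EHs      EHp      WTs      WTp      WHs      WHp
   d    (6,3)    (6,3)    (6,3)    (6,3)    (5,6)    (5,6)    (0,3)    (0,3)
   c    (6,3)    (6,3)    (6,3)    (6,3)    (4,4)    (3,2)    (4,4)    (3,2)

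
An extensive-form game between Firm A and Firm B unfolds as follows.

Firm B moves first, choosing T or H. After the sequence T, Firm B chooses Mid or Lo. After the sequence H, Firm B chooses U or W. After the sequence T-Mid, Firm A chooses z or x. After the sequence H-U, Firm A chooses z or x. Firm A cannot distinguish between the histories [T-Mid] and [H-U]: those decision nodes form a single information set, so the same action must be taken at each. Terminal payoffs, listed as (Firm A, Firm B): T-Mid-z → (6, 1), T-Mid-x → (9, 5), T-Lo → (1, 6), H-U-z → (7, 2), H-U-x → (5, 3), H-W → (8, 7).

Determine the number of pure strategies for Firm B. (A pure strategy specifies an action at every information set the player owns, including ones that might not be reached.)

Firm B owns the root with actions {T, H} — two choices.
Firm B owns the node after T with actions {Mid, Lo} — two choices.
Firm B owns the node after H with actions {U, W} — two choices.
A pure strategy fixes one action at each information set independently, so the count is the product 2 × 2 × 2 = 8.
(For reference, Firm A has 2 pure strategies, giving a 8×2 normal-form matrix.)

8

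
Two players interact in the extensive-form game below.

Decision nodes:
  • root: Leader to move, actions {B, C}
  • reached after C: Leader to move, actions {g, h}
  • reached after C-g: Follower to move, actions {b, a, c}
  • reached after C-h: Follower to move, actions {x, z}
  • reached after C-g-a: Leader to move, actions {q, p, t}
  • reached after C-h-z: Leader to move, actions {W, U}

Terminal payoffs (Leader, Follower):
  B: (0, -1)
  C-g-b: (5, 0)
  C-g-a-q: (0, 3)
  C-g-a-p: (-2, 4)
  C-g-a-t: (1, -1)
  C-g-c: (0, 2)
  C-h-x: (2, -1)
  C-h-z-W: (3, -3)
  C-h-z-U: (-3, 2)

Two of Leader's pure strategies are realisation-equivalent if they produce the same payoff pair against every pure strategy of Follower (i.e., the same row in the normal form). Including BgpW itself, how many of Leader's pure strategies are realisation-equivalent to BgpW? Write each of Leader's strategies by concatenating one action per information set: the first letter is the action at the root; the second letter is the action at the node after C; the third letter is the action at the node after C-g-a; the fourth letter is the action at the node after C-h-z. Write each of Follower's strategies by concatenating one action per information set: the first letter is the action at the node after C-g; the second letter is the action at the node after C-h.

Row for BgpW (columns bx, bz, ax, az, cx, cz): (0,-1) (0,-1) (0,-1) (0,-1) (0,-1) (0,-1).
Under BgpW, Leader's choice at the node after C and at the node after C-g-a and at the node after C-h-z can never be reached regardless of what Follower does, so varying those choices leaves every outcome unchanged.
Holding the reachable choices fixed and varying the unreachable ones freely already gives 2 × 3 × 2 = 12 equivalent strategies.
No other strategy reproduces this row, so those 12 are the full class: BgqW, BgqU, BgpW, BgpU, BgtW, BgtU, BhqW, BhqU, BhpW, BhpU, BhtW, BhtU.

12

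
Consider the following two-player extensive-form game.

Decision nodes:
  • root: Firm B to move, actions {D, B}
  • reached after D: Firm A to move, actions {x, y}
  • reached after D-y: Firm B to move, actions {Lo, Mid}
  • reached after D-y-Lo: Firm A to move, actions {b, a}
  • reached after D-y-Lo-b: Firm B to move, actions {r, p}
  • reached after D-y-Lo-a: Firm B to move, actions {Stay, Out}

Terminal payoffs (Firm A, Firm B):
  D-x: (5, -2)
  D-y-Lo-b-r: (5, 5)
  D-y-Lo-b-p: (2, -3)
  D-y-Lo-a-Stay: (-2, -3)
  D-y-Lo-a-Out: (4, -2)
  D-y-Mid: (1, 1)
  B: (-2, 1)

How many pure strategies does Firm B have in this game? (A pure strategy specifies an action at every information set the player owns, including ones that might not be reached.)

Firm B owns the root with actions {D, B} — two choices.
Firm B owns the node after D-y with actions {Lo, Mid} — two choices.
Firm B owns the node after D-y-Lo-b with actions {r, p} — two choices.
Firm B owns the node after D-y-Lo-a with actions {Stay, Out} — two choices.
A pure strategy fixes one action at each information set independently, so the count is the product 2 × 2 × 2 × 2 = 16.
(For reference, Firm A has 4 pure strategies, giving a 16×4 normal-form matrix.)

16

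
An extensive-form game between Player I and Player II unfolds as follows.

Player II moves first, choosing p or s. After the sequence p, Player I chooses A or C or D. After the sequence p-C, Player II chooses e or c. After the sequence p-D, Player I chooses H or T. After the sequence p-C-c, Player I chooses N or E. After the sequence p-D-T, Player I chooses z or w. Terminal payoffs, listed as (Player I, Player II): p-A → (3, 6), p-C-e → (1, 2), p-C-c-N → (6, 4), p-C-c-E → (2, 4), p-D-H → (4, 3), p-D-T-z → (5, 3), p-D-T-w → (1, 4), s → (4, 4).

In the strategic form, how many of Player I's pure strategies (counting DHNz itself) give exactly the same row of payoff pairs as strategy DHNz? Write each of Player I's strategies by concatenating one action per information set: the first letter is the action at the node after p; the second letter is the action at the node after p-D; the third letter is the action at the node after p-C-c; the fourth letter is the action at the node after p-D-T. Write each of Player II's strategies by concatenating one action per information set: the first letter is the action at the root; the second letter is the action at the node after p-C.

4

Row for DHNz (columns pe, pc, se, sc): (4,3) (4,3) (4,4) (4,4).
Under DHNz, Player I's choice at the node after p-C-c and at the node after p-D-T can never be reached regardless of what Player II does, so varying those choices leaves every outcome unchanged.
Holding the reachable choices fixed and varying the unreachable ones freely already gives 2 × 2 = 4 equivalent strategies.
No other strategy reproduces this row, so those 4 are the full class: DHNz, DHNw, DHEz, DHEw.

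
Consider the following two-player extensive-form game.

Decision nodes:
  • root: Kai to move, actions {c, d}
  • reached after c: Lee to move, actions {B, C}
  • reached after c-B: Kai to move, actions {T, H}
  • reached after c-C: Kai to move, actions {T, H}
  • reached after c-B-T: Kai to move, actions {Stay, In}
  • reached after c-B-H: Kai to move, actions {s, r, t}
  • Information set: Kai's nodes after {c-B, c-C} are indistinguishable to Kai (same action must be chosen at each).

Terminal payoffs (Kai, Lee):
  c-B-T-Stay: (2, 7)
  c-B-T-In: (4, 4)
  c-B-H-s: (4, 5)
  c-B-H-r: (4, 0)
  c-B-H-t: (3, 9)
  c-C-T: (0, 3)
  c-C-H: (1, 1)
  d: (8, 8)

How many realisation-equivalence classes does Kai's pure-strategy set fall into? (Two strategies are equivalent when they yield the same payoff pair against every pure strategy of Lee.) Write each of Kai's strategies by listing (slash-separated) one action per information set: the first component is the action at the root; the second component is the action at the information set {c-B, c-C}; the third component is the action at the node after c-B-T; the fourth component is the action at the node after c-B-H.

Kai has 24 pure strategies: c/T/Stay/s, c/T/Stay/r, c/T/Stay/t, c/T/In/s, c/T/In/r, c/T/In/t, c/H/Stay/s, c/H/Stay/r, c/H/Stay/t, c/H/In/s, c/H/In/r, c/H/In/t, d/T/Stay/s, d/T/Stay/r, d/T/Stay/t, d/T/In/s, d/T/In/r, d/T/In/t, d/H/Stay/s, d/H/Stay/r, d/H/Stay/t, d/H/In/s, d/H/In/r, d/H/In/t. Columns: B, C.
{c/T/Stay/s, c/T/Stay/r, c/T/Stay/t} → row (2,7) (0,3)
{c/T/In/s, c/T/In/r, c/T/In/t} → row (4,4) (0,3)
{c/H/Stay/s, c/H/In/s} → row (4,5) (1,1)
{c/H/Stay/r, c/H/In/r} → row (4,0) (1,1)
{c/H/Stay/t, c/H/In/t} → row (3,9) (1,1)
{d/T/Stay/s, d/T/Stay/r, d/T/Stay/t, d/T/In/s, d/T/In/r, d/T/In/t, d/H/Stay/s, d/H/Stay/r, d/H/Stay/t, d/H/In/s, d/H/In/r, d/H/In/t} → row (8,8) (8,8)
That's 6 distinct rows out of 24 strategies.

6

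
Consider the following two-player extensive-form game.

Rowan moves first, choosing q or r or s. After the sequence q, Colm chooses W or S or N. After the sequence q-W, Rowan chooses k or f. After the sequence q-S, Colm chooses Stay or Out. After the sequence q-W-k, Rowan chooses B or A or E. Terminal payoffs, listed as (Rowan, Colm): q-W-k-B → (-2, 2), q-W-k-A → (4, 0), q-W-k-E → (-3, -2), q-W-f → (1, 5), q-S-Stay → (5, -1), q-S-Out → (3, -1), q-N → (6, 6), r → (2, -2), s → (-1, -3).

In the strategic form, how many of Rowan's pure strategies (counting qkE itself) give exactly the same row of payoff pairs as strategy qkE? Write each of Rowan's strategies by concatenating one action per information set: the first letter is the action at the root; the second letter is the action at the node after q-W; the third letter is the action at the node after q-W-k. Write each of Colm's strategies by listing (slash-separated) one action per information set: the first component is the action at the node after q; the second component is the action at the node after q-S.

1

Row for qkE (columns W/Stay, W/Out, S/Stay, S/Out, N/Stay, N/Out): (-3,-2) (-3,-2) (5,-1) (3,-1) (6,6) (6,6).
Every one of Rowan's information sets is on the play path for some reply by Colm when Rowan follows qkE.
Changing the action at any of them therefore changes at least one column, so only qkE itself gives this row.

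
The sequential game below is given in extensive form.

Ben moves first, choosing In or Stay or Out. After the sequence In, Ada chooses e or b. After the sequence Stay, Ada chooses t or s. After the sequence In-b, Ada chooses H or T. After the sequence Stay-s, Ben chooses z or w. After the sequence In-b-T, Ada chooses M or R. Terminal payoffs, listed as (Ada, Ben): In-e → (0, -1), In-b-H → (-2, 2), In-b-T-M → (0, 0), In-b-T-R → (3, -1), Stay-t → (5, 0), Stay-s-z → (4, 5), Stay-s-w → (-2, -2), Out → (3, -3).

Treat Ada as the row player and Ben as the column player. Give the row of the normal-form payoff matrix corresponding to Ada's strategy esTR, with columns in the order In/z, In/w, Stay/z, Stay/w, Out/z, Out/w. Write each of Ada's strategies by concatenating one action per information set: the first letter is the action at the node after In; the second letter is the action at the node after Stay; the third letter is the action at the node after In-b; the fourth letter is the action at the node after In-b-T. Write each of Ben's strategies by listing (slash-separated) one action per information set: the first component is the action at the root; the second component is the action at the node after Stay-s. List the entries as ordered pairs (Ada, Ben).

(0,-1) (0,-1) (4,5) (-2,-2) (3,-3) (3,-3)

vs In/z: Ben plays In → Ada plays e at [In] → (0, -1)
vs In/w: Ben plays In → Ada plays e at [In] → (0, -1)
vs Stay/z: Ben plays Stay → Ada plays s at [Stay] → Ben plays z at [Stay-s] → (4, 5)
vs Stay/w: Ben plays Stay → Ada plays s at [Stay] → Ben plays w at [Stay-s] → (-2, -2)
vs Out/z: Ben plays Out → (3, -3)
vs Out/w: Ben plays Out → (3, -3)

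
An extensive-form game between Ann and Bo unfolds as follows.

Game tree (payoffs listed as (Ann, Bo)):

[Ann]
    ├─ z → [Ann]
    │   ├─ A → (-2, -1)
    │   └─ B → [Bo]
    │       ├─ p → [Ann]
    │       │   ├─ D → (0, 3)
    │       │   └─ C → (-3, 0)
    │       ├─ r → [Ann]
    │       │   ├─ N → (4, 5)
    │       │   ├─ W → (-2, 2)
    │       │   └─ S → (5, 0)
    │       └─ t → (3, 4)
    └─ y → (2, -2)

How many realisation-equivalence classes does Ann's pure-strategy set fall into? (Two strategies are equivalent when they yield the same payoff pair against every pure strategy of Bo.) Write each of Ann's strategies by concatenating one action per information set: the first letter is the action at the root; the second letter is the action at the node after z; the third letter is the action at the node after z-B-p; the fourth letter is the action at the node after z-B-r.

Ann has 24 pure strategies: zADN, zADW, zADS, zACN, zACW, zACS, zBDN, zBDW, zBDS, zBCN, zBCW, zBCS, yADN, yADW, yADS, yACN, yACW, yACS, yBDN, yBDW, yBDS, yBCN, yBCW, yBCS. Columns: p, r, t.
{zADN, zADW, zADS, zACN, zACW, zACS} → row (-2,-1) (-2,-1) (-2,-1)
{zBDN} → row (0,3) (4,5) (3,4)
{zBDW} → row (0,3) (-2,2) (3,4)
{zBDS} → row (0,3) (5,0) (3,4)
{zBCN} → row (-3,0) (4,5) (3,4)
{zBCW} → row (-3,0) (-2,2) (3,4)
{zBCS} → row (-3,0) (5,0) (3,4)
{yADN, yADW, yADS, yACN, yACW, yACS, yBDN, yBDW, yBDS, yBCN, yBCW, yBCS} → row (2,-2) (2,-2) (2,-2)
That's 8 distinct rows out of 24 strategies.

8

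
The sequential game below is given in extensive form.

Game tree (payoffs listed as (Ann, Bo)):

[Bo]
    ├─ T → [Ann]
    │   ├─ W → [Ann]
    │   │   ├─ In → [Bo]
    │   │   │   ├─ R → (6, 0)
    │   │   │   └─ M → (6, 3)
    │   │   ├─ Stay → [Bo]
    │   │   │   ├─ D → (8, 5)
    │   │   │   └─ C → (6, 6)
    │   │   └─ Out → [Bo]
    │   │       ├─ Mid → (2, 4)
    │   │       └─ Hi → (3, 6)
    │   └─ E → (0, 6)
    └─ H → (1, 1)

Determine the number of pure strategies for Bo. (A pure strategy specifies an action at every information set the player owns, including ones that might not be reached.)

Bo owns the root with actions {T, H} — two choices.
Bo owns the node after T-W-In with actions {R, M} — two choices.
Bo owns the node after T-W-Stay with actions {D, C} — two choices.
Bo owns the node after T-W-Out with actions {Mid, Hi} — two choices.
A pure strategy fixes one action at each information set independently, so the count is the product 2 × 2 × 2 × 2 = 16.

16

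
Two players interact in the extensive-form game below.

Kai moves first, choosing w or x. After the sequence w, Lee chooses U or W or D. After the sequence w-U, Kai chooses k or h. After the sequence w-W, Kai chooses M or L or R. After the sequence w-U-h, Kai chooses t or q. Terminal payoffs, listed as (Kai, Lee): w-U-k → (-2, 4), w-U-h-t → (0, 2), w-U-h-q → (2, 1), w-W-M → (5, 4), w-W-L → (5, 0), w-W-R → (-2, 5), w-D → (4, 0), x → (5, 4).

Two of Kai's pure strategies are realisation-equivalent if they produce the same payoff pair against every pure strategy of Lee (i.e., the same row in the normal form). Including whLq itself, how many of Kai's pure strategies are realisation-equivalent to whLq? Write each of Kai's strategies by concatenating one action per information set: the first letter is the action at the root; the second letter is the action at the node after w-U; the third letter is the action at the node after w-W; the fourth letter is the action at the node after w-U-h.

1

Row for whLq (columns U, W, D): (2,1) (5,0) (4,0).
Every one of Kai's information sets is on the play path for some reply by Lee when Kai follows whLq.
Changing the action at any of them therefore changes at least one column, so only whLq itself gives this row.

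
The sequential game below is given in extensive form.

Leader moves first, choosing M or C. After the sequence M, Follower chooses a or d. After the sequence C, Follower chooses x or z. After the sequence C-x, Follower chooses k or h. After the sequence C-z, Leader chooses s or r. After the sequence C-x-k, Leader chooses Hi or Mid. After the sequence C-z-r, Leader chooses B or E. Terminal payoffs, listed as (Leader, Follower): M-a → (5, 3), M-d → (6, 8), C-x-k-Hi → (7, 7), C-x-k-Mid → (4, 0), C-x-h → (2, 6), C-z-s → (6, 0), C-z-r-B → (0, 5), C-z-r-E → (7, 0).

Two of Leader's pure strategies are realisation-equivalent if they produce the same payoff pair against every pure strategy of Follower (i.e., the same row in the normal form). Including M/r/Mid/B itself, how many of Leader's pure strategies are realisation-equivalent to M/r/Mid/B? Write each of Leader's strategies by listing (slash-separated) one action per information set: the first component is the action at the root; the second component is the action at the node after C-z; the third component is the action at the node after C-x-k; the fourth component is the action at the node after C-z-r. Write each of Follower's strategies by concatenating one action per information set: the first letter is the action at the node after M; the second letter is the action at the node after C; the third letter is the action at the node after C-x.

Row for M/r/Mid/B (columns axk, axh, azk, azh, dxk, dxh, dzk, dzh): (5,3) (5,3) (5,3) (5,3) (6,8) (6,8) (6,8) (6,8).
Under M/r/Mid/B, Leader's choice at the node after C-z and at the node after C-x-k and at the node after C-z-r can never be reached regardless of what Follower does, so varying those choices leaves every outcome unchanged.
Holding the reachable choices fixed and varying the unreachable ones freely already gives 2 × 2 × 2 = 8 equivalent strategies.
No other strategy reproduces this row, so those 8 are the full class: M/s/Hi/B, M/s/Hi/E, M/s/Mid/B, M/s/Mid/E, M/r/Hi/B, M/r/Hi/E, M/r/Mid/B, M/r/Mid/E.

8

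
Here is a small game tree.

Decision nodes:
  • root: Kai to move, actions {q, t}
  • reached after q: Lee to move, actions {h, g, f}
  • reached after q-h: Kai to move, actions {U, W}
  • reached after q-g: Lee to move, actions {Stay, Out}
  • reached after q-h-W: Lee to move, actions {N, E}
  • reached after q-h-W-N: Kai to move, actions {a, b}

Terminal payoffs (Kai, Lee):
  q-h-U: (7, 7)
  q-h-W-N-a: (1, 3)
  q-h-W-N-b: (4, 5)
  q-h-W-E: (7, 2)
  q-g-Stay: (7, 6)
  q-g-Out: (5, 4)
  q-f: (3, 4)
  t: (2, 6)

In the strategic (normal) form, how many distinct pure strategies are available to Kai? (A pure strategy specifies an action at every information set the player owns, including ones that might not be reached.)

Kai owns the root with actions {q, t} — two choices.
Kai owns the node after q-h with actions {U, W} — two choices.
Kai owns the node after q-h-W-N with actions {a, b} — two choices.
A pure strategy fixes one action at each information set independently, so the count is the product 2 × 2 × 2 = 8.

8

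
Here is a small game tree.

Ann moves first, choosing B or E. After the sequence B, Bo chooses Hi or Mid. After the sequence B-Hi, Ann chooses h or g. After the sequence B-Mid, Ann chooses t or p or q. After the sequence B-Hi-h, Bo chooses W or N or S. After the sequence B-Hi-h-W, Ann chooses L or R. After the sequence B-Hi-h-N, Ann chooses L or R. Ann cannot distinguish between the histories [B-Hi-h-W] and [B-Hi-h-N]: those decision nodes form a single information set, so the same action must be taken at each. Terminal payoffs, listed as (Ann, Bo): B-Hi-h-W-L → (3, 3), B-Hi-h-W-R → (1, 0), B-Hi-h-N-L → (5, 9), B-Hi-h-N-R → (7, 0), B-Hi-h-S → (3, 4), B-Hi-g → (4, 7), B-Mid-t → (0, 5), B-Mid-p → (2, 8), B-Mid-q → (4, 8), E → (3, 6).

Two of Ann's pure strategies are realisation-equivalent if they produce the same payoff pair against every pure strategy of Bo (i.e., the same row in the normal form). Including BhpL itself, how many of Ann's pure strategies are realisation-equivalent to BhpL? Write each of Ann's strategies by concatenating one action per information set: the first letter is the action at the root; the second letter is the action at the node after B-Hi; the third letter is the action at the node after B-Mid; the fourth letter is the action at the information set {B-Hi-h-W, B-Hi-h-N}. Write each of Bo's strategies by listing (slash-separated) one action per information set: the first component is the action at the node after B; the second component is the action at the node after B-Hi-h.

Row for BhpL (columns Hi/W, Hi/N, Hi/S, Mid/W, Mid/N, Mid/S): (3,3) (5,9) (3,4) (2,8) (2,8) (2,8).
Every one of Ann's information sets is on the play path for some reply by Bo when Ann follows BhpL.
Changing the action at any of them therefore changes at least one column, so only BhpL itself gives this row.

1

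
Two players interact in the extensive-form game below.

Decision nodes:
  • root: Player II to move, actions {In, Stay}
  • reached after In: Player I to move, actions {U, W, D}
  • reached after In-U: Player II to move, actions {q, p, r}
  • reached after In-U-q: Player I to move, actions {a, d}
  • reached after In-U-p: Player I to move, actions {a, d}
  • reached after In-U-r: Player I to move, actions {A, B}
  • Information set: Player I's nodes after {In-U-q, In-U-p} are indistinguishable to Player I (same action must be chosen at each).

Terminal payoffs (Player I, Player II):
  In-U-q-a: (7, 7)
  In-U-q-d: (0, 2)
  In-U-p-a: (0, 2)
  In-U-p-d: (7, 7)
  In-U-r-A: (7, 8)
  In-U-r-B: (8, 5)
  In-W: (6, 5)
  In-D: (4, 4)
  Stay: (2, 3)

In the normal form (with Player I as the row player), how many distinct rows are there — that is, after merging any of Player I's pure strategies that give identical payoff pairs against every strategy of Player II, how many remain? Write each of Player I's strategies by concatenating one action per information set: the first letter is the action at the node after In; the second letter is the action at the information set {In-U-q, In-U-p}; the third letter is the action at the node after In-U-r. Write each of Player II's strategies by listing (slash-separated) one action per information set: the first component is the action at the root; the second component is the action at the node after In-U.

6

Player I has 12 pure strategies: UaA, UaB, UdA, UdB, WaA, WaB, WdA, WdB, DaA, DaB, DdA, DdB. Columns: In/q, In/p, In/r, Stay/q, Stay/p, Stay/r.
{UaA} → row (7,7) (0,2) (7,8) (2,3) (2,3) (2,3)
{UaB} → row (7,7) (0,2) (8,5) (2,3) (2,3) (2,3)
{UdA} → row (0,2) (7,7) (7,8) (2,3) (2,3) (2,3)
{UdB} → row (0,2) (7,7) (8,5) (2,3) (2,3) (2,3)
{WaA, WaB, WdA, WdB} → row (6,5) (6,5) (6,5) (2,3) (2,3) (2,3)
{DaA, DaB, DdA, DdB} → row (4,4) (4,4) (4,4) (2,3) (2,3) (2,3)
That's 6 distinct rows out of 12 strategies.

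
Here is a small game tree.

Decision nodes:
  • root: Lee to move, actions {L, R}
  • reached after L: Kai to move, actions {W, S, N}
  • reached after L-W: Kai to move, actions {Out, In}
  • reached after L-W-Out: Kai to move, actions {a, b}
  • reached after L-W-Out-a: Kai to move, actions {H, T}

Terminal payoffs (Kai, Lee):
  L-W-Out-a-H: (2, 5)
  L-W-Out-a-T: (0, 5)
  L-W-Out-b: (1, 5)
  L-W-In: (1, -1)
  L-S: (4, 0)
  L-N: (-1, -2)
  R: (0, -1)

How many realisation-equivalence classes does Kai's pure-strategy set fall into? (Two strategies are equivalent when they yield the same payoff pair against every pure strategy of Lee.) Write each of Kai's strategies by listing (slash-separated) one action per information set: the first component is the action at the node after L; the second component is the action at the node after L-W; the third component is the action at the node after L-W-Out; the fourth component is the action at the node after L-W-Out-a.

Kai has 24 pure strategies: W/Out/a/H, W/Out/a/T, W/Out/b/H, W/Out/b/T, W/In/a/H, W/In/a/T, W/In/b/H, W/In/b/T, S/Out/a/H, S/Out/a/T, S/Out/b/H, S/Out/b/T, S/In/a/H, S/In/a/T, S/In/b/H, S/In/b/T, N/Out/a/H, N/Out/a/T, N/Out/b/H, N/Out/b/T, N/In/a/H, N/In/a/T, N/In/b/H, N/In/b/T. Columns: L, R.
{W/Out/a/H} → row (2,5) (0,-1)
{W/Out/a/T} → row (0,5) (0,-1)
{W/Out/b/H, W/Out/b/T} → row (1,5) (0,-1)
{W/In/a/H, W/In/a/T, W/In/b/H, W/In/b/T} → row (1,-1) (0,-1)
{S/Out/a/H, S/Out/a/T, S/Out/b/H, S/Out/b/T, S/In/a/H, S/In/a/T, S/In/b/H, S/In/b/T} → row (4,0) (0,-1)
{N/Out/a/H, N/Out/a/T, N/Out/b/H, N/Out/b/T, N/In/a/H, N/In/a/T, N/In/b/H, N/In/b/T} → row (-1,-2) (0,-1)
That's 6 distinct rows out of 24 strategies.

6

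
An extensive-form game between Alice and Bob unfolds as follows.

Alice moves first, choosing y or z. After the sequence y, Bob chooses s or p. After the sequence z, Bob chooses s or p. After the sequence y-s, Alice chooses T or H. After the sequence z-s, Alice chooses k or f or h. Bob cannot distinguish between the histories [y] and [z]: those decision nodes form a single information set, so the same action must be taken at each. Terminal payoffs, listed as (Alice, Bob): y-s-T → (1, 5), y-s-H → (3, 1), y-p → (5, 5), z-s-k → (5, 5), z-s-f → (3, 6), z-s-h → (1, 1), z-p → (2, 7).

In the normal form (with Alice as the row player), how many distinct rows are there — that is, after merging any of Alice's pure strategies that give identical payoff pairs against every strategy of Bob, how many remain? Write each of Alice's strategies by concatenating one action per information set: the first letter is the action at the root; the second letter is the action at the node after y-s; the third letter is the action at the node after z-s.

5

Alice has 12 pure strategies: yTk, yTf, yTh, yHk, yHf, yHh, zTk, zTf, zTh, zHk, zHf, zHh. Columns: s, p.
{yTk, yTf, yTh} → row (1,5) (5,5)
{yHk, yHf, yHh} → row (3,1) (5,5)
{zTk, zHk} → row (5,5) (2,7)
{zTf, zHf} → row (3,6) (2,7)
{zTh, zHh} → row (1,1) (2,7)
That's 5 distinct rows out of 12 strategies.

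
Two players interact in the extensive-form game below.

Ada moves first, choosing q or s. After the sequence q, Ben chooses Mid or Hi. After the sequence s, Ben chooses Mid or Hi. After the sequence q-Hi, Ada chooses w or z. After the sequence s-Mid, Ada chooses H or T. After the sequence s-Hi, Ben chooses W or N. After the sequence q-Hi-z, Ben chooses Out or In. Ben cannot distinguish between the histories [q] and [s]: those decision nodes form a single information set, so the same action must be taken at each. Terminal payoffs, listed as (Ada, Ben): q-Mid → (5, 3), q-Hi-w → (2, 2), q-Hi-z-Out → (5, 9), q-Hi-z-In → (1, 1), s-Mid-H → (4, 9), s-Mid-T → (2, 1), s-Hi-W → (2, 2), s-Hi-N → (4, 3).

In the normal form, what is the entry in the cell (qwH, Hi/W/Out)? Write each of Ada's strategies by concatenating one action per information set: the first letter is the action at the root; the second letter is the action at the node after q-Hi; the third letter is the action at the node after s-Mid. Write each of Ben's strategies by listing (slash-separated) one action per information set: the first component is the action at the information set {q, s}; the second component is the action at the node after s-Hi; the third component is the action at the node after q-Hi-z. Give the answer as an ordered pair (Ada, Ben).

(2, 2)

Trace the play path from the root:
  Ada plays q
  Ben plays Hi at [q]
  Ada plays w at [q-Hi]
→ terminal payoff (2, 2).
(Ada's choice at the node after s-Mid is never reached on this path, so it doesn't affect the outcome.)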